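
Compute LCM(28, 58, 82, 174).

99876

28 = 2² · 7; 58 = 2 · 29; 82 = 2 · 41; 174 = 2 · 3 · 29
lcm takes max exponent of each prime: 2² · 3 · 7 · 29 · 41 = 99876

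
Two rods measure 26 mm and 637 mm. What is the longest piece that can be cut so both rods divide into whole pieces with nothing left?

Euclid: 637 = 24·26 + 13; 26 = 2·13 + 0. Last nonzero remainder: 13.

13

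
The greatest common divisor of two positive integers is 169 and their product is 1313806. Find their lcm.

gcd·lcm = product, so lcm = 1313806/169 = 7774.

7774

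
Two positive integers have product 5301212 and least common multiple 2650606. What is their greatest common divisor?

From gcd × lcm = uv: gcd = 5301212 / 2650606 = 2.

2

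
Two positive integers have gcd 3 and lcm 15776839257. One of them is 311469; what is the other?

151959

Using ab = gcd(a,b)·lcm(a,b) = 3·15776839257 = 47330517771, we get b = 47330517771/311469 = 151959.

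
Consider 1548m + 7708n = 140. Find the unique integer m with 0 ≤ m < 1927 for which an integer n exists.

1708

gcd(1548, 7708) = 4 (Euclid: 7708 = 4·1548 + 1516; 1548 = 1·1516 + 32; 1516 = 47·32 + 12; 32 = 2·12 + 8; 12 = 1·8 + 4; 8 = 2·4 + 0), and 4 | 140.
Extended Euclid: 1548·(-722) + 7708·(145) = 4. Scale by 35: m₀ = -25270.
General solution m = m₀ + 1927t; reducing mod 1927 gives m = 1708 (and n = -343).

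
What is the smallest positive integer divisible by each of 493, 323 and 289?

lcm(493, 323) = 493·323/gcd = 159239/17 = 9367
lcm(9367, 289) = 9367·289/gcd = 2707063/17 = 159239

159239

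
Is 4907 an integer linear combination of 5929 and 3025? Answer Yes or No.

gcd(5929, 3025): 5929 = 1·3025 + 2904; 3025 = 1·2904 + 121; 2904 = 24·121 + 0 → 121
121 does not divide 4907, so a solution does not exist.

No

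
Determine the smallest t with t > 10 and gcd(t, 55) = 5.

Multiples of 5 above 10: 5·3, 5·4, … . Need the cofactor coprime to 55/5 = 11.
Checking s = 3, 4, … the first with gcd(s, 11) = 1 is s = 3, giving 15.

15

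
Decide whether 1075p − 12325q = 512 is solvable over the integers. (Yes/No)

gcd(1075, 12325): 12325 = 11·1075 + 500; 1075 = 2·500 + 75; 500 = 6·75 + 50; 75 = 1·50 + 25; 50 = 2·25 + 0 → 25
25 does not divide 512, so a solution does not exist.

No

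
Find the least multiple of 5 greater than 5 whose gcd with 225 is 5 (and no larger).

10

gcd(t, 225) = 5 forces 5 | t; write t = 5s. Then gcd(5s, 5·45) = 5·gcd(s, 45), so need gcd(s, 45) = 1.
5s > 5 gives s ≥ 2. The least s ≥ 2 coprime to 45 is 2, so t = 5·2 = 10.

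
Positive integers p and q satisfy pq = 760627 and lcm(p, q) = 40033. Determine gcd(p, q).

19

gcd·lcm = product, so gcd = 760627/40033 = 19.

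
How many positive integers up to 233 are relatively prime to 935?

160

935 = 5·11·17. Inclusion–exclusion on these primes:
233 − ⌊233/5⌋ − ⌊233/11⌋ − ⌊233/17⌋ + ⌊233/55⌋ + ⌊233/85⌋ + ⌊233/187⌋ − ⌊233/935⌋ = 160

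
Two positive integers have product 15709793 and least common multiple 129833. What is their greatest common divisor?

121

gcd·lcm = product, so gcd = 15709793/129833 = 121.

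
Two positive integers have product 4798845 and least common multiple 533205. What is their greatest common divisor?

9

gcd·lcm = product, so gcd = 4798845/533205 = 9.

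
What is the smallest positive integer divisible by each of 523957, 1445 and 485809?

523957 = 7² · 17² · 37; 1445 = 5 · 17²; 485809 = 17² · 41²
lcm takes max exponent of each prime: 5 · 7² · 17² · 37 · 41² = 4403858585

4403858585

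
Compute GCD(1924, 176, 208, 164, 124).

gcd(1924, 176): 1924 = 10·176 + 164; 176 = 1·164 + 12; 164 = 13·12 + 8; 12 = 1·8 + 4; 8 = 2·4 + 0 → 4
gcd(4, 208): 208 = 52·4 + 0 → 4
gcd(4, 164): 164 = 41·4 + 0 → 4
gcd(4, 124): 124 = 31·4 + 0 → 4

4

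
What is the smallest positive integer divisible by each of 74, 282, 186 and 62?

323454

74 = 2 · 37; 282 = 2 · 3 · 47; 186 = 2 · 3 · 31; 62 = 2 · 31
lcm takes max exponent of each prime: 2 · 3 · 31 · 37 · 47 = 323454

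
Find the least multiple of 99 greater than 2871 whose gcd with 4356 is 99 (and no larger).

gcd(m, 4356) = 99 forces 99 | m; write m = 99s. Then gcd(99s, 99·44) = 99·gcd(s, 44), so need gcd(s, 44) = 1.
99s > 2871 gives s ≥ 30. The least s ≥ 30 coprime to 44 is 31, so m = 99·31 = 3069.

3069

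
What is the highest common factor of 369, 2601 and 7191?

9

gcd(369, 2601): 2601 = 7·369 + 18; 369 = 20·18 + 9; 18 = 2·9 + 0 → 9
gcd(9, 7191): 7191 = 799·9 + 0 → 9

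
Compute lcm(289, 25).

7225

gcd first: 289 = 11·25 + 14; 25 = 1·14 + 11; 14 = 1·11 + 3; 11 = 3·3 + 2; 3 = 1·2 + 1; 2 = 2·1 + 0 → gcd = 1
lcm = 289·25/gcd = 7225/1 = 7225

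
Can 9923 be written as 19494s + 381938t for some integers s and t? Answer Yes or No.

No

By Bézout, 19494s + 381938t = 9923 has integer solutions iff gcd(19494, 381938) | 9923.
Euclid: 381938 = 19·19494 + 11552; 19494 = 1·11552 + 7942; 11552 = 1·7942 + 3610; 7942 = 2·3610 + 722; 3610 = 5·722 + 0. gcd = 722; 9923 mod 722 = 537. No.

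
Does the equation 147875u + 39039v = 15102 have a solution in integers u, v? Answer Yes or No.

No

By Bézout, 147875u + 39039v = 15102 has integer solutions iff gcd(147875, 39039) | 15102.
Euclid: 147875 = 3·39039 + 30758; 39039 = 1·30758 + 8281; 30758 = 3·8281 + 5915; 8281 = 1·5915 + 2366; 5915 = 2·2366 + 1183; 2366 = 2·1183 + 0. gcd = 1183; 15102 mod 1183 = 906. No.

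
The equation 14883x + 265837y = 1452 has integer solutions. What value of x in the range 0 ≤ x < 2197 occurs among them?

Reduce mod 265837: 14883x ≡ 1452 (mod 265837). With g = gcd(14883, 265837) = 121 dividing 1452, divide through: 123x ≡ 12 (mod 2197).
Since gcd(123, 2197) = 1, x ≡ 12·(123)⁻¹ ≡ 1822 (mod 2197). Smallest non-negative: 1822.

1822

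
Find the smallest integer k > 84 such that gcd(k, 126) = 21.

gcd(k, 126) = 21 forces 21 | k; write k = 21s. Then gcd(21s, 21·6) = 21·gcd(s, 6), so need gcd(s, 6) = 1.
21s > 84 gives s ≥ 5. The least s ≥ 5 coprime to 6 is 5, so k = 21·5 = 105.

105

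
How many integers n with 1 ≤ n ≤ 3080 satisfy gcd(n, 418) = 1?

1326

Prime factors of 418: 2, 11, 19. Count integers ≤ 3080 divisible by none of them.
By inclusion–exclusion: 3080 − ⌊3080/2⌋ − ⌊3080/11⌋ − ⌊3080/19⌋ + ⌊3080/22⌋ + ⌊3080/38⌋ + ⌊3080/209⌋ − ⌊3080/418⌋ = 1326.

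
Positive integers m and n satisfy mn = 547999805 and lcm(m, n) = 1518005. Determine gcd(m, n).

gcd·lcm = product, so gcd = 547999805/1518005 = 361.

361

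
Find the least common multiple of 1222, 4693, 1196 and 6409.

1222 = 2 · 13 · 47; 4693 = 13 · 19²; 1196 = 2² · 13 · 23; 6409 = 13 · 17 · 29
lcm takes max exponent of each prime: 2² · 13 · 17 · 19² · 23 · 29 · 47 = 10004218276

10004218276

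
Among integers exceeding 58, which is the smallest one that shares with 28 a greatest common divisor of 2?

62

28 = 2·14. Any m with gcd(m, 28) = 2 is a multiple of 2, say 2s, with s coprime to 14.
Need s > 58/2, so s ≥ 30. First s ≥ 30 with gcd(s, 14) = 1 is s = 31. Thus m = 2·31 = 62.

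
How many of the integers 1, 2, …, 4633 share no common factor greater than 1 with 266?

Prime factors of 266: 2, 7, 19. Count integers ≤ 4633 divisible by none of them.
By inclusion–exclusion: 4633 − ⌊4633/2⌋ − ⌊4633/7⌋ − ⌊4633/19⌋ + ⌊4633/14⌋ + ⌊4633/38⌋ + ⌊4633/133⌋ − ⌊4633/266⌋ = 1881.

1881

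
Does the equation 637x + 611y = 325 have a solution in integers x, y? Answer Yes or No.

By Bézout, 637x + 611y = 325 has integer solutions iff gcd(637, 611) | 325.
Euclid: 637 = 1·611 + 26; 611 = 23·26 + 13; 26 = 2·13 + 0. gcd = 13; 325 mod 13 = 0. Yes.

Yes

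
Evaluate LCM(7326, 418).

7326 = 2 · 3² · 11 · 37; 418 = 2 · 11 · 19
max exponents: 2 · 3² · 11 · 19 · 37 = 139194

139194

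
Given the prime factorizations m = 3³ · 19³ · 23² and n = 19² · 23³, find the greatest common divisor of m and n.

min exponent per shared prime: 19² · 23² = 190969

190969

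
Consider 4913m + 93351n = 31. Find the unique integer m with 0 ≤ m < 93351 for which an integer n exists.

69866

Euclid: 93351 = 19·4913 + 4; 4913 = 1228·4 + 1; 4 = 4·1 + 0 → gcd = 1; 31 = 1·31.
Back-substitution yields 4913·(23333) + 93351·(-1228) = 1, so one solution is m = 23333·31 = 723323, n = -1228·31 = -38068.
Solutions in m differ by 93351/1 = 93351; the one in [0, 93351) is 723323 mod 93351 = 69866.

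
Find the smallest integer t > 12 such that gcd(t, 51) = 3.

15

51 = 3·17. Any t with gcd(t, 51) = 3 is a multiple of 3, say 3s, with s coprime to 17.
Need s > 12/3, so s ≥ 5. First s ≥ 5 with gcd(s, 17) = 1 is s = 5. Thus t = 3·5 = 15.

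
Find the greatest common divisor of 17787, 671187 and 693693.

gcd(17787, 671187): 671187 = 37·17787 + 13068; 17787 = 1·13068 + 4719; 13068 = 2·4719 + 3630; 4719 = 1·3630 + 1089; 3630 = 3·1089 + 363; 1089 = 3·363 + 0 → 363
gcd(363, 693693): 693693 = 1911·363 + 0 → 363

363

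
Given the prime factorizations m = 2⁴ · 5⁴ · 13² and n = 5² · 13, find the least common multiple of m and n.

1690000

max exponent per prime: 2⁴ · 5⁴ · 13² = 1690000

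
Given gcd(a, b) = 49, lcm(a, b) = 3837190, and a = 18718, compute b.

10045

Using ab = gcd(a,b)·lcm(a,b) = 49·3837190 = 188022310, we get b = 188022310/18718 = 10045.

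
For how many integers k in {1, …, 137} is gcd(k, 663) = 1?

663 = 3·13·17. Inclusion–exclusion on these primes:
137 − ⌊137/3⌋ − ⌊137/13⌋ − ⌊137/17⌋ + ⌊137/39⌋ + ⌊137/51⌋ + ⌊137/221⌋ − ⌊137/663⌋ = 79

79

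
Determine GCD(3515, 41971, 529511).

3515 = 5 · 19 · 37; 41971 = 19 · 47²; 529511 = 19 · 29 · 31²
gcd takes min exponent of each prime: 19 = 19

19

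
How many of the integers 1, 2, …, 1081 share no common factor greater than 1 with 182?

182 = 2·7·13. Inclusion–exclusion on these primes:
1081 − ⌊1081/2⌋ − ⌊1081/7⌋ − ⌊1081/13⌋ + ⌊1081/14⌋ + ⌊1081/26⌋ + ⌊1081/91⌋ − ⌊1081/182⌋ = 428

428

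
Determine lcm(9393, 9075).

gcd first: 9393 = 1·9075 + 318; 9075 = 28·318 + 171; 318 = 1·171 + 147; 171 = 1·147 + 24; 147 = 6·24 + 3; 24 = 8·3 + 0 → gcd = 3
lcm = 9393·9075/gcd = 85241475/3 = 28413825

28413825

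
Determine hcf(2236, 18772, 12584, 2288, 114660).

gcd(2236, 18772): 18772 = 8·2236 + 884; 2236 = 2·884 + 468; 884 = 1·468 + 416; 468 = 1·416 + 52; 416 = 8·52 + 0 → 52
gcd(52, 12584): 12584 = 242·52 + 0 → 52
gcd(52, 2288): 2288 = 44·52 + 0 → 52
gcd(52, 114660): 114660 = 2205·52 + 0 → 52

52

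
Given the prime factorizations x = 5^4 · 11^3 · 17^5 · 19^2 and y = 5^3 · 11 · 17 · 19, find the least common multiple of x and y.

max exponent per prime: 5^4 · 11^3 · 17^5 · 19^2 = 426392818616875

426392818616875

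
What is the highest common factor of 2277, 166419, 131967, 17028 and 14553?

gcd(2277, 166419): 166419 = 73·2277 + 198; 2277 = 11·198 + 99; 198 = 2·99 + 0 → 99
gcd(99, 131967): 131967 = 1333·99 + 0 → 99
gcd(99, 17028): 17028 = 172·99 + 0 → 99
gcd(99, 14553): 14553 = 147·99 + 0 → 99

99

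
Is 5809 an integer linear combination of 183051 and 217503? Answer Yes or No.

No

By Bézout, 183051s + 217503t = 5809 has integer solutions iff gcd(183051, 217503) | 5809.
Euclid: 217503 = 1·183051 + 34452; 183051 = 5·34452 + 10791; 34452 = 3·10791 + 2079; 10791 = 5·2079 + 396; 2079 = 5·396 + 99; 396 = 4·99 + 0. gcd = 99; 5809 mod 99 = 67. No.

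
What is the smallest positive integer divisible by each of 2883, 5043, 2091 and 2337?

2883 = 3 · 31²; 5043 = 3 · 41²; 2091 = 3 · 17 · 41; 2337 = 3 · 19 · 41
lcm takes max exponent of each prime: 3 · 17 · 19 · 31² · 41² = 1565362329

1565362329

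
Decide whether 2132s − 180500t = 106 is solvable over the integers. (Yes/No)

By Bézout, 2132s − 180500t = 106 has integer solutions iff gcd(2132, 180500) | 106.
Euclid: 180500 = 84·2132 + 1412; 2132 = 1·1412 + 720; 1412 = 1·720 + 692; 720 = 1·692 + 28; 692 = 24·28 + 20; 28 = 1·20 + 8; 20 = 2·8 + 4; 8 = 2·4 + 0. gcd = 4; 106 mod 4 = 2. No.

No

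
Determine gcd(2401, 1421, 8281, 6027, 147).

2401 = 7⁴; 1421 = 7² · 29; 8281 = 7² · 13²; 6027 = 3 · 7² · 41; 147 = 3 · 7²
gcd takes min exponent of each prime: 7² = 49

49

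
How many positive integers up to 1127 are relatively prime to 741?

741 = 3·13·19. Inclusion–exclusion on these primes:
1127 − ⌊1127/3⌋ − ⌊1127/13⌋ − ⌊1127/19⌋ + ⌊1127/39⌋ + ⌊1127/57⌋ + ⌊1127/247⌋ − ⌊1127/741⌋ = 657

657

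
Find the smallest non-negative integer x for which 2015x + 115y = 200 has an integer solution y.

11

Euclid: 2015 = 17·115 + 60; 115 = 1·60 + 55; 60 = 1·55 + 5; 55 = 11·5 + 0 → gcd = 5; 200 = 5·40.
Back-substitution yields 2015·(2) + 115·(-35) = 5, so one solution is x = 2·40 = 80, y = -35·40 = -1400.
Solutions in x differ by 115/5 = 23; the one in [0, 23) is 80 mod 23 = 11.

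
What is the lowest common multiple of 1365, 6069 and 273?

394485

1365 = 3 · 5 · 7 · 13; 6069 = 3 · 7 · 17²; 273 = 3 · 7 · 13
lcm takes max exponent of each prime: 3 · 5 · 7 · 13 · 17² = 394485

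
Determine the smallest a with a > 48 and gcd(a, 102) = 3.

102 = 3·34. Any a with gcd(a, 102) = 3 is a multiple of 3, say 3s, with s coprime to 34.
Need s > 48/3, so s ≥ 17. First s ≥ 17 with gcd(s, 34) = 1 is s = 19. Thus a = 3·19 = 57.

57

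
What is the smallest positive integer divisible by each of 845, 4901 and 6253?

845 = 5 · 13²; 4901 = 13² · 29; 6253 = 13² · 37
lcm takes max exponent of each prime: 5 · 13² · 29 · 37 = 906685

906685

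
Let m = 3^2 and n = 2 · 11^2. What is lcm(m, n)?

max exponent per prime: 2 · 3^2 · 11^2 = 2178

2178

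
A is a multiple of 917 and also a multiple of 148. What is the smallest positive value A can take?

135716

917 = 7 · 131; 148 = 2² · 37
max exponents: 2² · 7 · 37 · 131 = 135716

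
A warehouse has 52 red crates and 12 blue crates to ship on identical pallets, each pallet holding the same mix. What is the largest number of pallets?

Euclid: 52 = 4·12 + 4; 12 = 3·4 + 0. Last nonzero remainder: 4.

4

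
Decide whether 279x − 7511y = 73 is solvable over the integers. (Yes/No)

gcd(279, 7511): 7511 = 26·279 + 257; 279 = 1·257 + 22; 257 = 11·22 + 15; 22 = 1·15 + 7; 15 = 2·7 + 1; 7 = 7·1 + 0 → 1
1 divides 73, so a solution exists.

Yes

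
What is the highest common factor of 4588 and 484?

4

Euclid: 4588 = 9·484 + 232; 484 = 2·232 + 20; 232 = 11·20 + 12; 20 = 1·12 + 8; 12 = 1·8 + 4; 8 = 2·4 + 0. Last nonzero remainder: 4.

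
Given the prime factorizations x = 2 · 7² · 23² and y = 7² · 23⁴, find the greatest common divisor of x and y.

min exponent per shared prime: 7² · 23² = 25921

25921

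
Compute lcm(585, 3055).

gcd first: 3055 = 5·585 + 130; 585 = 4·130 + 65; 130 = 2·65 + 0 → gcd = 65
lcm = 585·3055/gcd = 1787175/65 = 27495

27495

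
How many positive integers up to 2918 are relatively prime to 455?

Prime factors of 455: 5, 7, 13. Count integers ≤ 2918 divisible by none of them.
By inclusion–exclusion: 2918 − ⌊2918/5⌋ − ⌊2918/7⌋ − ⌊2918/13⌋ + ⌊2918/35⌋ + ⌊2918/65⌋ + ⌊2918/91⌋ − ⌊2918/455⌋ = 1848.

1848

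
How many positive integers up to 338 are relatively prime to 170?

Prime factors of 170: 2, 5, 17. Count integers ≤ 338 divisible by none of them.
By inclusion–exclusion: 338 − ⌊338/2⌋ − ⌊338/5⌋ − ⌊338/17⌋ + ⌊338/10⌋ + ⌊338/34⌋ + ⌊338/85⌋ − ⌊338/170⌋ = 127.

127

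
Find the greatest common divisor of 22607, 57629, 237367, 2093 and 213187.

13

22607 = 13 · 37 · 47; 57629 = 11 · 13² · 31; 237367 = 13 · 19 · 31²; 2093 = 7 · 13 · 23; 213187 = 13 · 23² · 31
gcd takes min exponent of each prime: 13 = 13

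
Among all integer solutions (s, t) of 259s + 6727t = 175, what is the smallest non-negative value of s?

650

Reduce mod 6727: 259s ≡ 175 (mod 6727). With g = gcd(259, 6727) = 7 dividing 175, divide through: 37s ≡ 25 (mod 961).
Since gcd(37, 961) = 1, s ≡ 25·(37)⁻¹ ≡ 650 (mod 961). Smallest non-negative: 650.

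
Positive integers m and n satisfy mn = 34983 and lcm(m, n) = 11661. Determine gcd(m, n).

3

gcd·lcm = product, so gcd = 34983/11661 = 3.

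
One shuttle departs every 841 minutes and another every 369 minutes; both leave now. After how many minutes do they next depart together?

841 = 29²; 369 = 3² · 41
max exponents: 3² · 29² · 41 = 310329

310329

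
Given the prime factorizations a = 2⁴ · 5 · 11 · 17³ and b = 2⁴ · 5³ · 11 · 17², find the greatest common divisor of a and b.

min exponent per shared prime: 2⁴ · 5 · 11 · 17² = 254320

254320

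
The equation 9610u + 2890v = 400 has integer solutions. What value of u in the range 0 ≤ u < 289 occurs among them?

148

Euclid: 9610 = 3·2890 + 940; 2890 = 3·940 + 70; 940 = 13·70 + 30; 70 = 2·30 + 10; 30 = 3·10 + 0 → gcd = 10; 400 = 10·40.
Back-substitution yields 9610·(-83) + 2890·(276) = 10, so one solution is u = -83·40 = -3320, v = 276·40 = 11040.
Solutions in u differ by 2890/10 = 289; the one in [0, 289) is -3320 mod 289 = 148.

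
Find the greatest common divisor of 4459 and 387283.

13

4459 = 7³ · 13
387283 = 13 · 31³
Common: 13 = 13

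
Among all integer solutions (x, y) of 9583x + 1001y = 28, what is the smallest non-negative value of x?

14

gcd(9583, 1001) = 7 (Euclid: 9583 = 9·1001 + 574; 1001 = 1·574 + 427; 574 = 1·427 + 147; 427 = 2·147 + 133; 147 = 1·133 + 14; 133 = 9·14 + 7; 14 = 2·7 + 0), and 7 | 28.
Extended Euclid: 9583·(-68) + 1001·(651) = 7. Scale by 4: x₀ = -272.
General solution x = x₀ + 143t; reducing mod 143 gives x = 14 (and y = -134).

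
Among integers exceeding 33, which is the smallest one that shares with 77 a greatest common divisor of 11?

44

Multiples of 11 above 33: 11·4, 11·5, … . Need the cofactor coprime to 77/11 = 7.
Checking s = 4, 5, … the first with gcd(s, 7) = 1 is s = 4, giving 44.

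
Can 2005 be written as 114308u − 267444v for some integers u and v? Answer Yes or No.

No

By Bézout, 114308u − 267444v = 2005 has integer solutions iff gcd(114308, 267444) | 2005.
Euclid: 267444 = 2·114308 + 38828; 114308 = 2·38828 + 36652; 38828 = 1·36652 + 2176; 36652 = 16·2176 + 1836; 2176 = 1·1836 + 340; 1836 = 5·340 + 136; 340 = 2·136 + 68; 136 = 2·68 + 0. gcd = 68; 2005 mod 68 = 33. No.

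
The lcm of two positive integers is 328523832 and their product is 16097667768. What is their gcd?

From gcd × lcm = uv: gcd = 16097667768 / 328523832 = 49.

49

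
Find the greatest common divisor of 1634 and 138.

Euclid: 1634 = 11·138 + 116; 138 = 1·116 + 22; 116 = 5·22 + 6; 22 = 3·6 + 4; 6 = 1·4 + 2; 4 = 2·2 + 0. Last nonzero remainder: 2.

2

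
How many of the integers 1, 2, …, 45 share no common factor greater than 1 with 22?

21

Prime factors of 22: 2, 11. Count integers ≤ 45 divisible by none of them.
By inclusion–exclusion: 45 − ⌊45/2⌋ − ⌊45/11⌋ + ⌊45/22⌋ = 21.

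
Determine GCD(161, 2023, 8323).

7

161 = 7 · 23; 2023 = 7 · 17²; 8323 = 7 · 29 · 41
gcd takes min exponent of each prime: 7 = 7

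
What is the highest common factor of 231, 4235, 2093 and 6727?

gcd(231, 4235): 4235 = 18·231 + 77; 231 = 3·77 + 0 → 77
gcd(77, 2093): 2093 = 27·77 + 14; 77 = 5·14 + 7; 14 = 2·7 + 0 → 7
gcd(7, 6727): 6727 = 961·7 + 0 → 7

7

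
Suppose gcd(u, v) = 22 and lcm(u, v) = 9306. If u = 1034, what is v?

198

Using uv = gcd(u,v)·lcm(u,v) = 22·9306 = 204732, we get v = 204732/1034 = 198.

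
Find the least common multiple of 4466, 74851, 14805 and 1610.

4466 = 2 · 7 · 11 · 29; 74851 = 7 · 17² · 37; 14805 = 3² · 5 · 7 · 47; 1610 = 2 · 5 · 7 · 23
lcm takes max exponent of each prime: 2 · 3² · 5 · 7 · 11 · 17² · 23 · 29 · 37 · 47 = 2323038959010

2323038959010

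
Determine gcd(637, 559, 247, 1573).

gcd(637, 559): 637 = 1·559 + 78; 559 = 7·78 + 13; 78 = 6·13 + 0 → 13
gcd(13, 247): 247 = 19·13 + 0 → 13
gcd(13, 1573): 1573 = 121·13 + 0 → 13

13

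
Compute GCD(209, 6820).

209 = 11 · 19
6820 = 2² · 5 · 11 · 31
Common: 11 = 11

11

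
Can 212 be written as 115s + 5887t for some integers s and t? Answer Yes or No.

Yes

By Bézout, 115s + 5887t = 212 has integer solutions iff gcd(115, 5887) | 212.
Euclid: 5887 = 51·115 + 22; 115 = 5·22 + 5; 22 = 4·5 + 2; 5 = 2·2 + 1; 2 = 2·1 + 0. gcd = 1; 212 mod 1 = 0. Yes.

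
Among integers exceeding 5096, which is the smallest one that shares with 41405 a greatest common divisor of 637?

5733

Multiples of 637 above 5096: 637·9, 637·10, … . Need the cofactor coprime to 41405/637 = 65.
Checking s = 9, 10, … the first with gcd(s, 65) = 1 is s = 9, giving 5733.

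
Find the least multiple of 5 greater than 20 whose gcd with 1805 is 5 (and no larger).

1805 = 5·361. Any m with gcd(m, 1805) = 5 is a multiple of 5, say 5s, with s coprime to 361.
Need s > 20/5, so s ≥ 5. First s ≥ 5 with gcd(s, 361) = 1 is s = 5. Thus m = 5·5 = 25.

25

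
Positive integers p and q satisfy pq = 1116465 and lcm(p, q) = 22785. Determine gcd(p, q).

gcd·lcm = product, so gcd = 1116465/22785 = 49.

49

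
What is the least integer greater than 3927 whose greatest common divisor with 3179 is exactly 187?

4114

Multiples of 187 above 3927: 187·22, 187·23, … . Need the cofactor coprime to 3179/187 = 17.
Checking s = 22, 23, … the first with gcd(s, 17) = 1 is s = 22, giving 4114.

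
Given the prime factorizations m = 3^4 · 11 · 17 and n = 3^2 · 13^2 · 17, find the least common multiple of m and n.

max exponent per prime: 3^4 · 11 · 13^2 · 17 = 2559843

2559843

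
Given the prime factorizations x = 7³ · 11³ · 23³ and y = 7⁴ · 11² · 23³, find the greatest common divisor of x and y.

504967001

min exponent per shared prime: 7³ · 11² · 23³ = 504967001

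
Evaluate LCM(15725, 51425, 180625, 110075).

5660606875

15725 = 5² · 17 · 37; 51425 = 5² · 11² · 17; 180625 = 5⁴ · 17²; 110075 = 5² · 7 · 17 · 37
lcm takes max exponent of each prime: 5⁴ · 7 · 11² · 17² · 37 = 5660606875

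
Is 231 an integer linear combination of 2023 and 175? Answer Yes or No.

Yes

By Bézout, 2023p + 175q = 231 has integer solutions iff gcd(2023, 175) | 231.
Euclid: 2023 = 11·175 + 98; 175 = 1·98 + 77; 98 = 1·77 + 21; 77 = 3·21 + 14; 21 = 1·14 + 7; 14 = 2·7 + 0. gcd = 7; 231 mod 7 = 0. Yes.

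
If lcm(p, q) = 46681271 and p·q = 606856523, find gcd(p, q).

13

From gcd × lcm = pq: gcd = 606856523 / 46681271 = 13.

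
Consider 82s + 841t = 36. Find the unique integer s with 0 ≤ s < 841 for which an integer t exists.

103

gcd(82, 841) = 1 (Euclid: 841 = 10·82 + 21; 82 = 3·21 + 19; 21 = 1·19 + 2; 19 = 9·2 + 1; 2 = 2·1 + 0), and 1 | 36.
Extended Euclid: 82·(400) + 841·(-39) = 1. Scale by 36: s₀ = 14400.
General solution s = s₀ + 841k; reducing mod 841 gives s = 103 (and t = -10).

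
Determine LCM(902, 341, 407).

lcm(902, 341) = 902·341/gcd = 307582/11 = 27962
lcm(27962, 407) = 27962·407/gcd = 11380534/11 = 1034594

1034594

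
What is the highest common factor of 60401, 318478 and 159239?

5491

60401 = 11 · 17² · 19; 318478 = 2 · 17² · 19 · 29; 159239 = 17² · 19 · 29
gcd takes min exponent of each prime: 17² · 19 = 5491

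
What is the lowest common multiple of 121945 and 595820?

14531453980

121945 = 5 · 29³; 595820 = 2² · 5 · 31³
max exponents: 2² · 5 · 29³ · 31³ = 14531453980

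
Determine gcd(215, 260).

215 = 5 · 43
260 = 2² · 5 · 13
Common: 5 = 5

5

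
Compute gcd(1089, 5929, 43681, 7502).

1089 = 3² · 11²; 5929 = 7² · 11²; 43681 = 11² · 19²; 7502 = 2 · 11² · 31
gcd takes min exponent of each prime: 11² = 121

121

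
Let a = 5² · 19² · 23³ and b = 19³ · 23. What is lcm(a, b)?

max exponent per prime: 5² · 19³ · 23³ = 2086336325

2086336325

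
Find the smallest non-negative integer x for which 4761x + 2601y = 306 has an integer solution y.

Reduce mod 2601: 4761x ≡ 306 (mod 2601). With g = gcd(4761, 2601) = 9 dividing 306, divide through: 529x ≡ 34 (mod 289).
Since gcd(529, 289) = 1, x ≡ 34·(529)⁻¹ ≡ 17 (mod 289). Smallest non-negative: 17.

17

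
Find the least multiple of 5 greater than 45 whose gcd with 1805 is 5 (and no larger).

gcd(k, 1805) = 5 forces 5 | k; write k = 5s. Then gcd(5s, 5·361) = 5·gcd(s, 361), so need gcd(s, 361) = 1.
5s > 45 gives s ≥ 10. The least s ≥ 10 coprime to 361 is 10, so k = 5·10 = 50.

50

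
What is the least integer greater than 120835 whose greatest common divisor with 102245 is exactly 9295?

130130

102245 = 9295·11. Any m with gcd(m, 102245) = 9295 is a multiple of 9295, say 9295s, with s coprime to 11.
Need s > 120835/9295, so s ≥ 14. First s ≥ 14 with gcd(s, 11) = 1 is s = 14. Thus m = 9295·14 = 130130.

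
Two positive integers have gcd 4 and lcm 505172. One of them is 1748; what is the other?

Using uv = gcd(u,v)·lcm(u,v) = 4·505172 = 2020688, we get v = 2020688/1748 = 1156.

1156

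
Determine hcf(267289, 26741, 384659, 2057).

121

gcd(267289, 26741): 267289 = 9·26741 + 26620; 26741 = 1·26620 + 121; 26620 = 220·121 + 0 → 121
gcd(121, 384659): 384659 = 3179·121 + 0 → 121
gcd(121, 2057): 2057 = 17·121 + 0 → 121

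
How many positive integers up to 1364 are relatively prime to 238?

238 = 2·7·17. Inclusion–exclusion on these primes:
1364 − ⌊1364/2⌋ − ⌊1364/7⌋ − ⌊1364/17⌋ + ⌊1364/14⌋ + ⌊1364/34⌋ + ⌊1364/119⌋ − ⌊1364/238⌋ = 551

551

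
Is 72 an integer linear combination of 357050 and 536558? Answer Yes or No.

Yes

gcd(357050, 536558): 536558 = 1·357050 + 179508; 357050 = 1·179508 + 177542; 179508 = 1·177542 + 1966; 177542 = 90·1966 + 602; 1966 = 3·602 + 160; 602 = 3·160 + 122; 160 = 1·122 + 38; 122 = 3·38 + 8; 38 = 4·8 + 6; 8 = 1·6 + 2; 6 = 3·2 + 0 → 2
2 divides 72, so a solution exists.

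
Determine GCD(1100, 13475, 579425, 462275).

275

1100 = 2² · 5² · 11; 13475 = 5² · 7² · 11; 579425 = 5² · 7² · 11 · 43; 462275 = 5² · 11 · 41²
gcd takes min exponent of each prime: 5² · 11 = 275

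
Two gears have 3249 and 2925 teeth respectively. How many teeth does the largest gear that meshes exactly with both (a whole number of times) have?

3249 = 3² · 19²
2925 = 3² · 5² · 13
Common: 3² = 9

9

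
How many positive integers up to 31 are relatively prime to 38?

38 = 2·19. Inclusion–exclusion on these primes:
31 − ⌊31/2⌋ − ⌊31/19⌋ + ⌊31/38⌋ = 15

15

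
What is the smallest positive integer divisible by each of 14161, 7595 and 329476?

14161 = 7² · 17²; 7595 = 5 · 7² · 31; 329476 = 2² · 7² · 41²
lcm takes max exponent of each prime: 2² · 5 · 7² · 17² · 31 · 41² = 14758877420

14758877420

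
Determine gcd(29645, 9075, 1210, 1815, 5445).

gcd(29645, 9075): 29645 = 3·9075 + 2420; 9075 = 3·2420 + 1815; 2420 = 1·1815 + 605; 1815 = 3·605 + 0 → 605
gcd(605, 1210): 1210 = 2·605 + 0 → 605
gcd(605, 1815): 1815 = 3·605 + 0 → 605
gcd(605, 5445): 5445 = 9·605 + 0 → 605

605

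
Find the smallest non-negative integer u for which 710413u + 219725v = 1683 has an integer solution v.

Euclid: 710413 = 3·219725 + 51238; 219725 = 4·51238 + 14773; 51238 = 3·14773 + 6919; 14773 = 2·6919 + 935; 6919 = 7·935 + 374; 935 = 2·374 + 187; 374 = 2·187 + 0 → gcd = 187; 1683 = 187·9.
Back-substitution yields 710413·(-476) + 219725·(1539) = 187, so one solution is u = -476·9 = -4284, v = 1539·9 = 13851.
Solutions in u differ by 219725/187 = 1175; the one in [0, 1175) is -4284 mod 1175 = 416.

416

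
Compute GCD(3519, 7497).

153

3519 = 3² · 17 · 23
7497 = 3² · 7² · 17
Common: 3² · 17 = 153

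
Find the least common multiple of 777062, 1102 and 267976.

lcm(777062, 1102) = 777062·1102/gcd = 856322324/38 = 22534798
lcm(22534798, 267976) = 22534798·267976/gcd = 6038785028848/38 = 158915395496

158915395496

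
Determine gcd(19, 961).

1

19 = 19
961 = 31²
Common: 1 = 1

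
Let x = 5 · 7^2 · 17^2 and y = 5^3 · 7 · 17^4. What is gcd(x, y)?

10115

min exponent per shared prime: 5 · 7 · 17^2 = 10115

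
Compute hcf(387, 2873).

Euclid: 2873 = 7·387 + 164; 387 = 2·164 + 59; 164 = 2·59 + 46; 59 = 1·46 + 13; 46 = 3·13 + 7; 13 = 1·7 + 6; 7 = 1·6 + 1; 6 = 6·1 + 0. Last nonzero remainder: 1.

1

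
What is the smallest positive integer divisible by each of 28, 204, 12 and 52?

18564

28 = 2² · 7; 204 = 2² · 3 · 17; 12 = 2² · 3; 52 = 2² · 13
lcm takes max exponent of each prime: 2² · 3 · 7 · 13 · 17 = 18564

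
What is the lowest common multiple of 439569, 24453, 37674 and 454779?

lcm(439569, 24453) = 439569·24453/gcd = 10748780757/117 = 91869921
lcm(91869921, 37674) = 91869921·37674/gcd = 3461107403754/117 = 29582114562
lcm(29582114562, 454779) = 29582114562·454779/gcd = 13453324478391798/34983 = 384567489306

384567489306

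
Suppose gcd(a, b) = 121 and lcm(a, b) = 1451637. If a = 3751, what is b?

a·b = gcd·lcm = 121·1451637 = 175648077, so b = 175648077/3751 = 46827.

46827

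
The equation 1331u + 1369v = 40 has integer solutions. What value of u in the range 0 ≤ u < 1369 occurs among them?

Reduce mod 1369: 1331u ≡ 40 (mod 1369). With g = gcd(1331, 1369) = 1 dividing 40, divide through: 1331u ≡ 40 (mod 1369).
Since gcd(1331, 1369) = 1, u ≡ 40·(1331)⁻¹ ≡ 71 (mod 1369). Smallest non-negative: 71.

71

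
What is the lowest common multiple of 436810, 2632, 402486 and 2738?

436810 = 2 · 5 · 11² · 19²; 2632 = 2³ · 7 · 47; 402486 = 2 · 3 · 7² · 37²; 2738 = 2 · 37²
lcm takes max exponent of each prime: 2³ · 3 · 5 · 7² · 11² · 19² · 37² · 47 = 16526131508040

16526131508040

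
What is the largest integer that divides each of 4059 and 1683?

Euclid: 4059 = 2·1683 + 693; 1683 = 2·693 + 297; 693 = 2·297 + 99; 297 = 3·99 + 0. Last nonzero remainder: 99.

99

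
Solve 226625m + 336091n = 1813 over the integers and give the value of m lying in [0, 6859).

4719

Euclid: 336091 = 1·226625 + 109466; 226625 = 2·109466 + 7693; 109466 = 14·7693 + 1764; 7693 = 4·1764 + 637; 1764 = 2·637 + 490; 637 = 1·490 + 147; 490 = 3·147 + 49; 147 = 3·49 + 0 → gcd = 49; 1813 = 49·37.
Back-substitution yields 226625·(-2097) + 336091·(1414) = 49, so one solution is m = -2097·37 = -77589, n = 1414·37 = 52318.
Solutions in m differ by 336091/49 = 6859; the one in [0, 6859) is -77589 mod 6859 = 4719.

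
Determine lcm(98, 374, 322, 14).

lcm(98, 374) = 98·374/gcd = 36652/2 = 18326
lcm(18326, 322) = 18326·322/gcd = 5900972/14 = 421498
lcm(421498, 14) = 421498·14/gcd = 5900972/14 = 421498

421498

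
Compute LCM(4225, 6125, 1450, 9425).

60037250

4225 = 5² · 13²; 6125 = 5³ · 7²; 1450 = 2 · 5² · 29; 9425 = 5² · 13 · 29
lcm takes max exponent of each prime: 2 · 5³ · 7² · 13² · 29 = 60037250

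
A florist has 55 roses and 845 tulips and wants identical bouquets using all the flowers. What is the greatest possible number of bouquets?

5

55 = 5 · 11
845 = 5 · 13²
Common: 5 = 5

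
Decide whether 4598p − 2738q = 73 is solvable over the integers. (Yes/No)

No

By Bézout, 4598p − 2738q = 73 has integer solutions iff gcd(4598, 2738) | 73.
Euclid: 4598 = 1·2738 + 1860; 2738 = 1·1860 + 878; 1860 = 2·878 + 104; 878 = 8·104 + 46; 104 = 2·46 + 12; 46 = 3·12 + 10; 12 = 1·10 + 2; 10 = 5·2 + 0. gcd = 2; 73 mod 2 = 1. No.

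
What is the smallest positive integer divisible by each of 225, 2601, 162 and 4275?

22238550

225 = 3² · 5²; 2601 = 3² · 17²; 162 = 2 · 3⁴; 4275 = 3² · 5² · 19
lcm takes max exponent of each prime: 2 · 3⁴ · 5² · 17² · 19 = 22238550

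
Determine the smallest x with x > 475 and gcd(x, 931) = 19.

gcd(x, 931) = 19 forces 19 | x; write x = 19s. Then gcd(19s, 19·49) = 19·gcd(s, 49), so need gcd(s, 49) = 1.
19s > 475 gives s ≥ 26. The least s ≥ 26 coprime to 49 is 26, so x = 19·26 = 494.

494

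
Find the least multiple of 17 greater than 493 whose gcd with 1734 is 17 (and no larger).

Multiples of 17 above 493: 17·30, 17·31, … . Need the cofactor coprime to 1734/17 = 102.
Checking s = 30, 31, … the first with gcd(s, 102) = 1 is s = 31, giving 527.

527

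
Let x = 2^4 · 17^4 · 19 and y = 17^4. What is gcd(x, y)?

min exponent per shared prime: 17^4 = 83521

83521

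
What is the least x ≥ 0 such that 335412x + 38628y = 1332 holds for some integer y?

Euclid: 335412 = 8·38628 + 26388; 38628 = 1·26388 + 12240; 26388 = 2·12240 + 1908; 12240 = 6·1908 + 792; 1908 = 2·792 + 324; 792 = 2·324 + 144; 324 = 2·144 + 36; 144 = 4·36 + 0 → gcd = 36; 1332 = 36·37.
Back-substitution yields 335412·(243) + 38628·(-2110) = 36, so one solution is x = 243·37 = 8991, y = -2110·37 = -78070.
Solutions in x differ by 38628/36 = 1073; the one in [0, 1073) is 8991 mod 1073 = 407.

407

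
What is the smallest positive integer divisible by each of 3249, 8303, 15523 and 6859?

lcm(3249, 8303) = 3249·8303/gcd = 26976447/361 = 74727
lcm(74727, 15523) = 74727·15523/gcd = 1159987221/361 = 3213261
lcm(3213261, 6859) = 3213261·6859/gcd = 22039757199/361 = 61051959

61051959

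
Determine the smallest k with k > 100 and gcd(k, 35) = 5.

110

35 = 5·7. Any k with gcd(k, 35) = 5 is a multiple of 5, say 5s, with s coprime to 7.
Need s > 100/5, so s ≥ 21. First s ≥ 21 with gcd(s, 7) = 1 is s = 22. Thus k = 5·22 = 110.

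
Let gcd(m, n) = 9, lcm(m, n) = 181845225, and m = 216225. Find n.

m·n = gcd·lcm = 9·181845225 = 1636607025, so n = 1636607025/216225 = 7569.

7569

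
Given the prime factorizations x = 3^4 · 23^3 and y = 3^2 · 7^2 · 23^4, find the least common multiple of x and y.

1110688929

max exponent per prime: 3^4 · 7^2 · 23^4 = 1110688929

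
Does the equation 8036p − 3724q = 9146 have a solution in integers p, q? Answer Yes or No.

By Bézout, 8036p − 3724q = 9146 has integer solutions iff gcd(8036, 3724) | 9146.
Euclid: 8036 = 2·3724 + 588; 3724 = 6·588 + 196; 588 = 3·196 + 0. gcd = 196; 9146 mod 196 = 130. No.

No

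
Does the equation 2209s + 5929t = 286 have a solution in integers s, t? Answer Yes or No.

gcd(2209, 5929): 5929 = 2·2209 + 1511; 2209 = 1·1511 + 698; 1511 = 2·698 + 115; 698 = 6·115 + 8; 115 = 14·8 + 3; 8 = 2·3 + 2; 3 = 1·2 + 1; 2 = 2·1 + 0 → 1
1 divides 286, so a solution exists.

Yes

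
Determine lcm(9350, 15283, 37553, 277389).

9350 = 2 · 5² · 11 · 17; 15283 = 17 · 29 · 31; 37553 = 17 · 47²; 277389 = 3² · 7² · 17 · 37
lcm takes max exponent of each prime: 2 · 3² · 5² · 7² · 11 · 17 · 29 · 31 · 37 · 47² = 302975375229450

302975375229450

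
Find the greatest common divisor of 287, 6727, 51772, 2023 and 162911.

7

gcd(287, 6727): 6727 = 23·287 + 126; 287 = 2·126 + 35; 126 = 3·35 + 21; 35 = 1·21 + 14; 21 = 1·14 + 7; 14 = 2·7 + 0 → 7
gcd(7, 51772): 51772 = 7396·7 + 0 → 7
gcd(7, 2023): 2023 = 289·7 + 0 → 7
gcd(7, 162911): 162911 = 23273·7 + 0 → 7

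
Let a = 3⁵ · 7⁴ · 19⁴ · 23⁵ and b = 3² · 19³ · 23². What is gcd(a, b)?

32655699

min exponent per shared prime: 3² · 19³ · 23² = 32655699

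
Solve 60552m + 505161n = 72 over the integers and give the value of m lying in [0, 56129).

54327

gcd(60552, 505161) = 9 (Euclid: 505161 = 8·60552 + 20745; 60552 = 2·20745 + 19062; 20745 = 1·19062 + 1683; 19062 = 11·1683 + 549; 1683 = 3·549 + 36; 549 = 15·36 + 9; 36 = 4·9 + 0), and 9 | 72.
Extended Euclid: 60552·(13807) + 505161·(-1655) = 9. Scale by 8: m₀ = 110456.
General solution m = m₀ + 56129t; reducing mod 56129 gives m = 54327 (and n = -6512).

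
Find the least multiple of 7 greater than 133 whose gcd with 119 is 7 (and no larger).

Multiples of 7 above 133: 7·20, 7·21, … . Need the cofactor coprime to 119/7 = 17.
Checking s = 20, 21, … the first with gcd(s, 17) = 1 is s = 20, giving 140.

140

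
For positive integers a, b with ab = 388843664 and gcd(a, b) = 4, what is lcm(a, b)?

Since gcd(a,b)·lcm(a,b) = ab, lcm = 388843664/4 = 97210916.

97210916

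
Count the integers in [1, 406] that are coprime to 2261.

2261 = 7·17·19. Inclusion–exclusion on these primes:
406 − ⌊406/7⌋ − ⌊406/17⌋ − ⌊406/19⌋ + ⌊406/119⌋ + ⌊406/133⌋ + ⌊406/323⌋ − ⌊406/2261⌋ = 311

311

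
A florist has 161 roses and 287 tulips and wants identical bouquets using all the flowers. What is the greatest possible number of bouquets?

7

161 = 7 · 23
287 = 7 · 41
Common: 7 = 7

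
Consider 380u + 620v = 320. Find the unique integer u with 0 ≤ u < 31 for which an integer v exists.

Euclid: 620 = 1·380 + 240; 380 = 1·240 + 140; 240 = 1·140 + 100; 140 = 1·100 + 40; 100 = 2·40 + 20; 40 = 2·20 + 0 → gcd = 20; 320 = 20·16.
Back-substitution yields 380·(-13) + 620·(8) = 20, so one solution is u = -13·16 = -208, v = 8·16 = 128.
Solutions in u differ by 620/20 = 31; the one in [0, 31) is -208 mod 31 = 9.

9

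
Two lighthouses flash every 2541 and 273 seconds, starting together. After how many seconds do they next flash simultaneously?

33033

2541 = 3 · 7 · 11²; 273 = 3 · 7 · 13
max exponents: 3 · 7 · 11² · 13 = 33033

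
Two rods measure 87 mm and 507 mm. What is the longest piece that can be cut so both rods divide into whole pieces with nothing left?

3

Euclid: 507 = 5·87 + 72; 87 = 1·72 + 15; 72 = 4·15 + 12; 15 = 1·12 + 3; 12 = 4·3 + 0. Last nonzero remainder: 3.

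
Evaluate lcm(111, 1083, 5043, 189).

lcm(111, 1083) = 111·1083/gcd = 120213/3 = 40071
lcm(40071, 5043) = 40071·5043/gcd = 202078053/3 = 67359351
lcm(67359351, 189) = 67359351·189/gcd = 12730917339/3 = 4243639113

4243639113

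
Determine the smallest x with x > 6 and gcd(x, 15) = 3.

9

Multiples of 3 above 6: 3·3, 3·4, … . Need the cofactor coprime to 15/3 = 5.
Checking s = 3, 4, … the first with gcd(s, 5) = 1 is s = 3, giving 9.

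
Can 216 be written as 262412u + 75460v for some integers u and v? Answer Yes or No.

gcd(262412, 75460): 262412 = 3·75460 + 36032; 75460 = 2·36032 + 3396; 36032 = 10·3396 + 2072; 3396 = 1·2072 + 1324; 2072 = 1·1324 + 748; 1324 = 1·748 + 576; 748 = 1·576 + 172; 576 = 3·172 + 60; 172 = 2·60 + 52; 60 = 1·52 + 8; 52 = 6·8 + 4; 8 = 2·4 + 0 → 4
4 divides 216, so a solution exists.

Yes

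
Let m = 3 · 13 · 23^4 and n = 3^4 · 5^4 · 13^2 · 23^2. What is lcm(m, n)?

max exponent per prime: 3^4 · 5^4 · 13^2 · 23^4 = 2394214655625

2394214655625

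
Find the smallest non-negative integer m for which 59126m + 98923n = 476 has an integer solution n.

Reduce mod 98923: 59126m ≡ 476 (mod 98923). With g = gcd(59126, 98923) = 17 dividing 476, divide through: 3478m ≡ 28 (mod 5819).
Since gcd(3478, 5819) = 1, m ≡ 28·(3478)⁻¹ ≡ 4601 (mod 5819). Smallest non-negative: 4601.

4601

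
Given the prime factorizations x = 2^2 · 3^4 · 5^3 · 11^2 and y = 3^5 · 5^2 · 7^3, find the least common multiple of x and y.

5042614500

max exponent per prime: 2^2 · 3^5 · 5^3 · 7^3 · 11^2 = 5042614500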